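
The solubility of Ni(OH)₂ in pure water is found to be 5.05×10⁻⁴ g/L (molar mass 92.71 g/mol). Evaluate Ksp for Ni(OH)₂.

Ksp = 6.46×10⁻¹⁶

Molar solubility s = (5.05×10⁻⁴ g/L) / (92.71 g/mol) = 5.4471×10⁻⁶ mol/L
Ni(OH)₂(s) ⇌ Ni²⁺(aq) + 2 OH⁻(aq)
For each mole of Ni(OH)₂ that dissolves per liter, [Ni²⁺] = s and [OH⁻] = 2s; let s denote this solubility.
Ksp = [Ni²⁺][OH⁻]^2 = s · (2s)^2 = 4s^3
Ksp = 4 × (5.4471×10⁻⁶)^3 = 6.46×10⁻¹⁶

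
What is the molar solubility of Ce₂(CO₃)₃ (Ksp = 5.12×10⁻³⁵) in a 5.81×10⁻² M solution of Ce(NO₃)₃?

8.25×10⁻¹² M

Ce₂(CO₃)₃(s) ⇌ 2 Ce³⁺(aq) + 3 CO₃²⁻(aq)
With Ce³⁺ already at 5.81×10⁻² M and s small, take [Ce³⁺] ≈ 5.81×10⁻² M and [CO₃²⁻] = 3s.
Ksp = [Ce³⁺]^2[CO₃²⁻]^3 = (5.81×10⁻²)^2(3s)^3
(3s)^3 = 5.12×10⁻³⁵ / (5.81×10⁻²)^2 = 1.52×10⁻³²
s = 8.25×10⁻¹² M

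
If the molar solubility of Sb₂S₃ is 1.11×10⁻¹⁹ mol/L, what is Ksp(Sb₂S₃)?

Ksp = 1.82×10⁻⁹³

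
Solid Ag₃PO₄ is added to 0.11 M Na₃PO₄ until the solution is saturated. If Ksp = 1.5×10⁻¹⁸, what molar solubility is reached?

8.0×10⁻⁷ M

Ag₃PO₄(s) ⇌ 3 Ag⁺(aq) + PO₄³⁻(aq)
PO₄³⁻ is already present at 0.11 M. If s mol/L of Ag₃PO₄ dissolves, [Ag⁺] = 3s while [PO₄³⁻] ≈ 0.11 M.
Ksp = [Ag⁺]^3[PO₄³⁻] = (3s)^3(0.11)
(3s)^3 = 1.5×10⁻¹⁸ / (0.11) = 1.4×10⁻¹⁷
s = 8.0×10⁻⁷ M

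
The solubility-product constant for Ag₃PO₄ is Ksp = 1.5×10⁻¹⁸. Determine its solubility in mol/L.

1.5×10⁻⁵ M

Ag₃PO₄(s) ⇌ 3 Ag⁺(aq) + PO₄³⁻(aq)
If s mol/L of Ag₃PO₄ dissolves, [Ag⁺] = 3s and [PO₄³⁻] = s.
Ksp = [Ag⁺]^3[PO₄³⁻] = (3s)^3 · s = 27s^4
27s^4 = 1.5×10⁻¹⁸  ⇒  s^4 = 5.6×10⁻²⁰
s = (5.6×10⁻²⁰)^(1/4) = 1.5×10⁻⁵ mol/L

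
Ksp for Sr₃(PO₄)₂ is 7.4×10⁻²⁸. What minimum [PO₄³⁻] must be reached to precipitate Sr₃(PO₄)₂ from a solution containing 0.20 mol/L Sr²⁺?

Precipitation of each salt begins when its ion product equals Ksp.
Sr₃(PO₄)₂(s) ⇌ 3 Sr²⁺(aq) + 2 PO₄³⁻(aq)
Ksp = [Sr²⁺]^3[PO₄³⁻]^2 = [PO₄³⁻]^2(0.20)^3
[PO₄³⁻]^2 = 7.4×10⁻²⁸ / (0.20)^3 = 9.3×10⁻²⁶
[PO₄³⁻] = 3.0×10⁻¹³ mol/L

3.0×10⁻¹³ M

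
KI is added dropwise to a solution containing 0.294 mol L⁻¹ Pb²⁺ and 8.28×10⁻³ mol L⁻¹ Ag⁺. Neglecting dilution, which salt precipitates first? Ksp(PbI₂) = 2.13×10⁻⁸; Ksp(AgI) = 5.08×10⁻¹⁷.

AgI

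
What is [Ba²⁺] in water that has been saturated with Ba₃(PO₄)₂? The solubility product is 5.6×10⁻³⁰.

1.7×10⁻⁶ M

Ba₃(PO₄)₂(s) ⇌ 3 Ba²⁺(aq) + 2 PO₄³⁻(aq)
Call the molar solubility s, so that [Ba²⁺] = 3s and [PO₄³⁻] = 2s.
Ksp = [Ba²⁺]^3[PO₄³⁻]^2 = (3s)^3 · (2s)^2 = 108s^5 = 5.6×10⁻³⁰
s = 5.5×10⁻⁷ mol/L
[Ba²⁺] = 3s = 1.7×10⁻⁶ mol/L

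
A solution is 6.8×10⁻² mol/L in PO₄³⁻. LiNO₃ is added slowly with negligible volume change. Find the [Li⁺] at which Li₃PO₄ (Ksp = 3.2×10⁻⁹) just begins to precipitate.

3.6×10⁻³ M

The threshold for precipitation is Q = Ksp.
Li₃PO₄(s) ⇌ 3 Li⁺(aq) + PO₄³⁻(aq)
Ksp = [Li⁺]^3[PO₄³⁻] = [Li⁺]^3(6.8×10⁻²)
[Li⁺]^3 = 3.2×10⁻⁹ / (6.8×10⁻²) = 4.7×10⁻⁸
[Li⁺] = 3.6×10⁻³ mol/L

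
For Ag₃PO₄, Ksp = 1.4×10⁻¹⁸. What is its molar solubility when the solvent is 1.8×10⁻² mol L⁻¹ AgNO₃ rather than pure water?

2.4×10⁻¹³ M

Ag₃PO₄(s) ⇌ 3 Ag⁺(aq) + PO₄³⁻(aq)
With Ag⁺ already at 1.8×10⁻² mol L⁻¹ and s small, take [Ag⁺] ≈ 1.8×10⁻² mol L⁻¹ and [PO₄³⁻] = s.
Ksp = [Ag⁺]^3[PO₄³⁻] = (1.8×10⁻²)^3s
s = 1.4×10⁻¹⁸ / (1.8×10⁻²)^3 = 2.4×10⁻¹³
s = 2.4×10⁻¹³ mol L⁻¹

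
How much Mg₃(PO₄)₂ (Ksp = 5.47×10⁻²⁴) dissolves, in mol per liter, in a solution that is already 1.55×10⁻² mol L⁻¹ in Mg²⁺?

Mg₃(PO₄)₂(s) ⇌ 3 Mg²⁺(aq) + 2 PO₄³⁻(aq)
Let s be the solubility of Mg₃(PO₄)₂ here. The common ion gives [Mg²⁺] ≈ 1.55×10⁻² mol L⁻¹, and [PO₄³⁻] = 2s.
Ksp = [Mg²⁺]^3[PO₄³⁻]^2 = (1.55×10⁻²)^3(2s)^2
(2s)^2 = 5.47×10⁻²⁴ / (1.55×10⁻²)^3 = 1.47×10⁻¹⁸
s = 6.06×10⁻¹⁰ mol L⁻¹

6.06×10⁻¹⁰ M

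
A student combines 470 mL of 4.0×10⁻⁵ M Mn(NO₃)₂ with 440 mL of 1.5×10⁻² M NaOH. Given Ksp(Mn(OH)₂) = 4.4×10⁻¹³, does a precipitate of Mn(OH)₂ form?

The combined volume is 910 mL.
[Mn²⁺] = (4.0×10⁻⁵)(470)/910 = 2.1×10⁻⁵ M
[OH⁻] = (1.5×10⁻²)(440)/910 = 7.3×10⁻³ M
Q = [Mn²⁺][OH⁻]^2 = 1.1×10⁻⁹
Because Q > Ksp (1.1×10⁻⁹ vs 4.4×10⁻¹³), a precipitate of Mn(OH)₂ forms.

Yes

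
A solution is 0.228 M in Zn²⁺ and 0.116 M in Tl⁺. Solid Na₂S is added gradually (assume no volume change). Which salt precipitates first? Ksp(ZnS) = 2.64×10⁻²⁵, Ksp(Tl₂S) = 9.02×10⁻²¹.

ZnS

The threshold for precipitation is Q = Ksp.
For ZnS: [S²⁻] = (Ksp/[Zn²⁺]) = 1.16×10⁻²⁴ M
For Tl₂S: [S²⁻] = (Ksp/[Tl⁺]^2) = 6.70×10⁻¹⁹ M
The smaller threshold [S²⁻] is reached first, so ZnS precipitates first.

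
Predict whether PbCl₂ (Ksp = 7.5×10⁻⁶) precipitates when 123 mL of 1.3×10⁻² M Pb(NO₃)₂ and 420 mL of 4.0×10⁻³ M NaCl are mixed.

No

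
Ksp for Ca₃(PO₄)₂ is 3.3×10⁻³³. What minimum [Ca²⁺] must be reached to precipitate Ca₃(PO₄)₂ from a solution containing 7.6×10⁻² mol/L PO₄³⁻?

A salt starts to precipitate once the ion product Q reaches its Ksp.
Ca₃(PO₄)₂(s) ⇌ 3 Ca²⁺(aq) + 2 PO₄³⁻(aq)
Ksp = [Ca²⁺]^3[PO₄³⁻]^2 = [Ca²⁺]^3(7.6×10⁻²)^2
[Ca²⁺]^3 = 3.3×10⁻³³ / (7.6×10⁻²)^2 = 5.7×10⁻³¹
[Ca²⁺] = 8.3×10⁻¹¹ mol/L

8.3×10⁻¹¹ M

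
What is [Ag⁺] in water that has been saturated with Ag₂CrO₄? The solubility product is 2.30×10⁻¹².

Ag₂CrO₄(s) ⇌ 2 Ag⁺(aq) + CrO₄²⁻(aq)
With molar solubility s: [Ag⁺] = 2s, [CrO₄²⁻] = s.
Ksp = [Ag⁺]^2[CrO₄²⁻] = (2s)^2 · s = 4s^3 = 2.30×10⁻¹²
s = 8.32×10⁻⁵ mol/L
[Ag⁺] = 2s = 1.66×10⁻⁴ mol/L

1.66×10⁻⁴ M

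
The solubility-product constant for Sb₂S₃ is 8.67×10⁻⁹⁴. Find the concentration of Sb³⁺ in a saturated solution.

Sb₂S₃(s) ⇌ 2 Sb³⁺(aq) + 3 S²⁻(aq)
Let s be the molar solubility. Then [Sb³⁺] = 2s and [S²⁻] = 3s.
Ksp = [Sb³⁺]^2[S²⁻]^3 = (2s)^2 · (3s)^3 = 108s^5 = 8.67×10⁻⁹⁴
s = 9.57×10⁻²⁰ M
[Sb³⁺] = 2s = 1.91×10⁻¹⁹ M

1.91×10⁻¹⁹ M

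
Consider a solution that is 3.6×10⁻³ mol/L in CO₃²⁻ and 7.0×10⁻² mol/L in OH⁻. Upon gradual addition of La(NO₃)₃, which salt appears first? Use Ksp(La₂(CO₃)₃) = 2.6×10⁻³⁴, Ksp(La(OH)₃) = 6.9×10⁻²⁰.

La(OH)₃

Precipitation of each salt begins when its ion product equals Ksp.
For La₂(CO₃)₃: [La³⁺] = (Ksp/[CO₃²⁻]^3)^(1/2) = 7.5×10⁻¹⁴ mol/L
For La(OH)₃: [La³⁺] = (Ksp/[OH⁻]^3) = 2.0×10⁻¹⁶ mol/L
The smaller threshold [La³⁺] is reached first, so La(OH)₃ precipitates first.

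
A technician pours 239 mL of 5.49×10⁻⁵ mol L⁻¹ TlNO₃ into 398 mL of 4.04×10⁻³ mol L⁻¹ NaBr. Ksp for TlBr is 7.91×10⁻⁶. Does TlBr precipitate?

No

Total volume after mixing = 239 + 398 = 637 mL.
[Tl⁺] = (5.49×10⁻⁵)(239)/637 = 2.06×10⁻⁵ mol L⁻¹
[Br⁻] = (4.04×10⁻³)(398)/637 = 2.52×10⁻³ mol L⁻¹
Q = [Tl⁺][Br⁻] = 5.20×10⁻⁸
Q = 5.20×10⁻⁸ < Ksp = 7.91×10⁻⁶, so the solution is unsaturated and no precipitate forms.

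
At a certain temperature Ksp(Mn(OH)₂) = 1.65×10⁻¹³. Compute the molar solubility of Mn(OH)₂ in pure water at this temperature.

Mn(OH)₂(s) ⇌ Mn²⁺(aq) + 2 OH⁻(aq)
Call the molar solubility s, so that [Mn²⁺] = s and [OH⁻] = 2s.
Ksp = [Mn²⁺][OH⁻]^2 = s · (2s)^2 = 4s^3
4s^3 = 1.65×10⁻¹³  ⇒  s^3 = 4.13×10⁻¹⁴
Taking the 3rd root, s = 3.46×10⁻⁵ M.

3.46×10⁻⁵ M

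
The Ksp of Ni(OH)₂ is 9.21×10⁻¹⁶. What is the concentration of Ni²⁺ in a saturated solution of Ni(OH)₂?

Ni(OH)₂(s) ⇌ Ni²⁺(aq) + 2 OH⁻(aq)
If s mol/L of Ni(OH)₂ dissolves, [Ni²⁺] = s and [OH⁻] = 2s.
Ksp = [Ni²⁺][OH⁻]^2 = s · (2s)^2 = 4s^3 = 9.21×10⁻¹⁶
s = 6.13×10⁻⁶ mol/L
[Ni²⁺] = s = 6.13×10⁻⁶ mol/L

6.13×10⁻⁶ M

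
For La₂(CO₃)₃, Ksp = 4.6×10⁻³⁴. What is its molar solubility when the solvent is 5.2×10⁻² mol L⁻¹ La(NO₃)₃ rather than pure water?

La₂(CO₃)₃(s) ⇌ 2 La³⁺(aq) + 3 CO₃²⁻(aq)
With La³⁺ already at 5.2×10⁻² mol L⁻¹ and s small, take [La³⁺] ≈ 5.2×10⁻² mol L⁻¹ and [CO₃²⁻] = 3s.
Ksp = [La³⁺]^2[CO₃²⁻]^3 = (5.2×10⁻²)^2(3s)^3
(3s)^3 = 4.6×10⁻³⁴ / (5.2×10⁻²)^2 = 1.7×10⁻³¹
s = 1.8×10⁻¹¹ mol L⁻¹

1.8×10⁻¹¹ M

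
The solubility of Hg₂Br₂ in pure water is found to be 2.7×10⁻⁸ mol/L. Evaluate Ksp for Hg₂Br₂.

Hg₂Br₂(s) ⇌ Hg₂²⁺(aq) + 2 Br⁻(aq)
If s mol/L of Hg₂Br₂ dissolves, [Hg₂²⁺] = s and [Br⁻] = 2s.
Ksp = [Hg₂²⁺][Br⁻]^2 = s · (2s)^2 = 4s^3
Ksp = 4 × (2.7×10⁻⁸)^3 = 7.9×10⁻²³

Ksp = 7.9×10⁻²³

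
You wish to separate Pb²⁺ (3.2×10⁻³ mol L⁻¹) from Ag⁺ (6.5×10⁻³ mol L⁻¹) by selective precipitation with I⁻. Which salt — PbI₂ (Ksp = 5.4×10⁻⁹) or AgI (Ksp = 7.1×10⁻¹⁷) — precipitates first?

A salt starts to precipitate once the ion product Q reaches its Ksp.
For PbI₂: [I⁻] = (Ksp/[Pb²⁺])^(1/2) = 1.3×10⁻³ mol L⁻¹
For AgI: [I⁻] = (Ksp/[Ag⁺]) = 1.1×10⁻¹⁴ mol L⁻¹
The smaller threshold [I⁻] is reached first, so AgI precipitates first.

AgI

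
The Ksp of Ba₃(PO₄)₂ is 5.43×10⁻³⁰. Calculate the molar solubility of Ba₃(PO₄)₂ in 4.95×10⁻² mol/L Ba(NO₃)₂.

1.06×10⁻¹³ M

Ba₃(PO₄)₂(s) ⇌ 3 Ba²⁺(aq) + 2 PO₄³⁻(aq)
Let s be the solubility of Ba₃(PO₄)₂ here. The common ion gives [Ba²⁺] ≈ 4.95×10⁻² mol/L, and [PO₄³⁻] = 2s.
Ksp = [Ba²⁺]^3[PO₄³⁻]^2 = (4.95×10⁻²)^3(2s)^2
(2s)^2 = 5.43×10⁻³⁰ / (4.95×10⁻²)^3 = 4.48×10⁻²⁶
s = 1.06×10⁻¹³ mol/L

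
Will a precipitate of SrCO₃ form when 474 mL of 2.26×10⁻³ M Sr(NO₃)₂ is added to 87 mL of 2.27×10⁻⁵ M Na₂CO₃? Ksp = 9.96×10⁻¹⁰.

After mixing, V = 474 mL + 87 mL = 561 mL.
[Sr²⁺] = (2.26×10⁻³)(474)/561 = 1.91×10⁻³ M
[CO₃²⁻] = (2.27×10⁻⁵)(87)/561 = 3.52×10⁻⁶ M
Q = [Sr²⁺][CO₃²⁻] = 6.72×10⁻⁹
Q = 6.72×10⁻⁹ > Ksp = 9.96×10⁻¹⁰, so the solution is supersaturated and SrCO₃ precipitates.

Yes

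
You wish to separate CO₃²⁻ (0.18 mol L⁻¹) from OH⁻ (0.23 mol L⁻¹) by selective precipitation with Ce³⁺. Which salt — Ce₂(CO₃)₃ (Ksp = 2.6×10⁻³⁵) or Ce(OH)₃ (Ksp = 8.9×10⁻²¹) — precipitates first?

Ce(OH)₃

A salt starts to precipitate once the ion product Q reaches its Ksp.
For Ce₂(CO₃)₃: [Ce³⁺] = (Ksp/[CO₃²⁻]^3)^(1/2) = 6.7×10⁻¹⁷ mol L⁻¹
For Ce(OH)₃: [Ce³⁺] = (Ksp/[OH⁻]^3) = 7.3×10⁻¹⁹ mol L⁻¹
The smaller threshold [Ce³⁺] is reached first, so Ce(OH)₃ precipitates first.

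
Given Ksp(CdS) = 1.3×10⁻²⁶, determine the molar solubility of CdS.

1.1×10⁻¹³ M

CdS(s) ⇌ Cd²⁺(aq) + S²⁻(aq)
For each mole of CdS that dissolves per liter, [Cd²⁺] = s and [S²⁻] = s; let s denote this solubility.
Ksp = [Cd²⁺][S²⁻] = s · s = s^2
s^2 = 1.3×10⁻²⁶
s = 1.1×10⁻¹³ mol/L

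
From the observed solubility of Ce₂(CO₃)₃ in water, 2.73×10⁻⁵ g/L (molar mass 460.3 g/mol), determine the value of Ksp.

Ksp = 7.93×10⁻³⁵

Molar solubility s = (2.73×10⁻⁵ g/L) / (460.3 g/mol) = 5.9309×10⁻⁸ mol/L
Ce₂(CO₃)₃(s) ⇌ 2 Ce³⁺(aq) + 3 CO₃²⁻(aq)
For each mole of Ce₂(CO₃)₃ that dissolves per liter, [Ce³⁺] = 2s and [CO₃²⁻] = 3s; let s denote this solubility.
Ksp = [Ce³⁺]^2[CO₃²⁻]^3 = (2s)^2 · (3s)^3 = 108s^5
Ksp = 108 × (5.9309×10⁻⁸)^5 = 7.93×10⁻³⁵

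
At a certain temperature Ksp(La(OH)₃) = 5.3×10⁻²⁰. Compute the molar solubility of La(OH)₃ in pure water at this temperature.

La(OH)₃(s) ⇌ La³⁺(aq) + 3 OH⁻(aq)
For each mole of La(OH)₃ that dissolves per liter, [La³⁺] = s and [OH⁻] = 3s; let s denote this solubility.
Ksp = [La³⁺][OH⁻]^3 = s · (3s)^3 = 27s^4
27s^4 = 5.3×10⁻²⁰  ⇒  s^4 = 2.0×10⁻²¹
Taking the 4th root, s = 6.7×10⁻⁶ M.

6.7×10⁻⁶ M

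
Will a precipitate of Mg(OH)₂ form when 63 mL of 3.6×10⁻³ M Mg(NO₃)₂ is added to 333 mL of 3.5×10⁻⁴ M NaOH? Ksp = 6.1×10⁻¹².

Yes

After mixing, V = 63 mL + 333 mL = 396 mL.
[Mg²⁺] = (3.6×10⁻³)(63)/396 = 5.7×10⁻⁴ M
[OH⁻] = (3.5×10⁻⁴)(333)/396 = 2.9×10⁻⁴ M
Q = [Mg²⁺][OH⁻]^2 = 5.0×10⁻¹¹
Q = 5.0×10⁻¹¹ > Ksp = 6.1×10⁻¹², so the solution is supersaturated and Mg(OH)₂ precipitates.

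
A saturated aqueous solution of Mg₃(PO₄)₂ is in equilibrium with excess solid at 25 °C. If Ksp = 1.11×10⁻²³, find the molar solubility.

Mg₃(PO₄)₂(s) ⇌ 3 Mg²⁺(aq) + 2 PO₄³⁻(aq)
For each mole of Mg₃(PO₄)₂ that dissolves per liter, [Mg²⁺] = 3s and [PO₄³⁻] = 2s; let s denote this solubility.
Ksp = [Mg²⁺]^3[PO₄³⁻]^2 = (3s)^3 · (2s)^2 = 108s^5
108s^5 = 1.11×10⁻²³  ⇒  s^5 = 1.03×10⁻²⁵
s = 1.01×10⁻⁵ M

1.01×10⁻⁵ M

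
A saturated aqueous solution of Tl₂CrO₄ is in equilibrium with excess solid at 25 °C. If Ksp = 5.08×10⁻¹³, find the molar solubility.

5.03×10⁻⁵ M

Tl₂CrO₄(s) ⇌ 2 Tl⁺(aq) + CrO₄²⁻(aq)
For each mole of Tl₂CrO₄ that dissolves per liter, [Tl⁺] = 2s and [CrO₄²⁻] = s; let s denote this solubility.
Ksp = [Tl⁺]^2[CrO₄²⁻] = (2s)^2 · s = 4s^3
4s^3 = 5.08×10⁻¹³  ⇒  s^3 = 1.27×10⁻¹³
Taking the 3rd root, s = 5.03×10⁻⁵ mol L⁻¹.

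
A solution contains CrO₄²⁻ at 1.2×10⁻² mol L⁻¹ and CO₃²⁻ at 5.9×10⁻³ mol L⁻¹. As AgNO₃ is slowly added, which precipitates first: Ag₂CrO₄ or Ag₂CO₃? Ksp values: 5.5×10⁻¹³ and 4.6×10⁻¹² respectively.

Precipitation of each salt begins when its ion product equals Ksp.
For Ag₂CrO₄: [Ag⁺] = (Ksp/[CrO₄²⁻])^(1/2) = 6.8×10⁻⁶ mol L⁻¹
For Ag₂CO₃: [Ag⁺] = (Ksp/[CO₃²⁻])^(1/2) = 2.8×10⁻⁵ mol L⁻¹
Ag₂CrO₄ requires the lower [Ag⁺], so it precipitates first.

Ag₂CrO₄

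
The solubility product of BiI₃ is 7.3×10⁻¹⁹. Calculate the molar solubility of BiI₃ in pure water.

1.3×10⁻⁵ M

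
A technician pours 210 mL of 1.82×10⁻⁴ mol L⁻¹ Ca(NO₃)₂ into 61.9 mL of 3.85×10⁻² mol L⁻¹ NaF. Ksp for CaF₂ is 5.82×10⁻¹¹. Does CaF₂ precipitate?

The combined volume is 271.9 mL.
[Ca²⁺] = (1.82×10⁻⁴)(210)/271.9 = 1.41×10⁻⁴ mol L⁻¹
[F⁻] = (3.85×10⁻²)(61.9)/271.9 = 8.76×10⁻³ mol L⁻¹
Q = [Ca²⁺][F⁻]^2 = 1.08×10⁻⁸
Q = 1.08×10⁻⁸ > Ksp = 5.82×10⁻¹¹, so the solution is supersaturated and CaF₂ precipitates.

Yes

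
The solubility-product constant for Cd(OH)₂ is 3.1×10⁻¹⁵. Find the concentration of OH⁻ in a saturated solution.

Cd(OH)₂(s) ⇌ Cd²⁺(aq) + 2 OH⁻(aq)
With molar solubility s: [Cd²⁺] = s, [OH⁻] = 2s.
Ksp = [Cd²⁺][OH⁻]^2 = s · (2s)^2 = 4s^3 = 3.1×10⁻¹⁵
s = 9.2×10⁻⁶ mol/L
[OH⁻] = 2s = 1.8×10⁻⁵ mol/L

1.8×10⁻⁵ M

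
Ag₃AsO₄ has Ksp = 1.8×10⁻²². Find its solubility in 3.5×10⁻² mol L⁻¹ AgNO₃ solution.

4.2×10⁻¹⁸ M

Ag₃AsO₄(s) ⇌ 3 Ag⁺(aq) + AsO₄³⁻(aq)
Ag⁺ is already present at 3.5×10⁻² mol L⁻¹. If s mol/L of Ag₃AsO₄ dissolves, [AsO₄³⁻] = s while [Ag⁺] ≈ 3.5×10⁻² mol L⁻¹.
Ksp = [Ag⁺]^3[AsO₄³⁻] = (3.5×10⁻²)^3s
s = 1.8×10⁻²² / (3.5×10⁻²)^3 = 4.2×10⁻¹⁸
s = 4.2×10⁻¹⁸ mol L⁻¹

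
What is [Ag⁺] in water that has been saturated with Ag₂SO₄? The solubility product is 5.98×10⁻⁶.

2.29×10⁻² M

Ag₂SO₄(s) ⇌ 2 Ag⁺(aq) + SO₄²⁻(aq)
If s mol/L of Ag₂SO₄ dissolves, [Ag⁺] = 2s and [SO₄²⁻] = s.
Ksp = [Ag⁺]^2[SO₄²⁻] = (2s)^2 · s = 4s^3 = 5.98×10⁻⁶
s = 1.14×10⁻² M
[Ag⁺] = 2s = 2.29×10⁻² M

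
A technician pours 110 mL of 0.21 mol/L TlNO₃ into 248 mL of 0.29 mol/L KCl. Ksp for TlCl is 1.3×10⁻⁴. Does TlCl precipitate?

Yes

The combined volume is 358 mL.
[Tl⁺] = (0.21)(110)/358 = 6.5×10⁻² mol/L
[Cl⁻] = (0.29)(248)/358 = 0.20 mol/L
Q = [Tl⁺][Cl⁻] = 1.3×10⁻²
Since Q (1.3×10⁻²) exceeds Ksp (1.3×10⁻⁴), TlCl will precipitate.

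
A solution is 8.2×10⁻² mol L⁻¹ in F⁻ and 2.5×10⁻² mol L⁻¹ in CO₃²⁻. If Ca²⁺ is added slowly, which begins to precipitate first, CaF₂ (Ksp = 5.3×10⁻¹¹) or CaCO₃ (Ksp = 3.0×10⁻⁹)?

Precipitation begins when Q = Ksp.
For CaF₂: [Ca²⁺] = (Ksp/[F⁻]^2) = 7.9×10⁻⁹ mol L⁻¹
For CaCO₃: [Ca²⁺] = (Ksp/[CO₃²⁻]) = 1.2×10⁻⁷ mol L⁻¹
CaF₂ requires the lower [Ca²⁺], so it precipitates first.

CaF₂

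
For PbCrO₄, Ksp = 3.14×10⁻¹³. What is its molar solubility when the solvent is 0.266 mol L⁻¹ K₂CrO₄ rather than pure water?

PbCrO₄(s) ⇌ Pb²⁺(aq) + CrO₄²⁻(aq)
With CrO₄²⁻ already at 0.266 mol L⁻¹ and s small, take [CrO₄²⁻] ≈ 0.266 mol L⁻¹ and [Pb²⁺] = s.
Ksp = [Pb²⁺][CrO₄²⁻] = s(0.266)
s = 3.14×10⁻¹³ / (0.266) = 1.18×10⁻¹²
s = 1.18×10⁻¹² mol L⁻¹

1.18×10⁻¹² M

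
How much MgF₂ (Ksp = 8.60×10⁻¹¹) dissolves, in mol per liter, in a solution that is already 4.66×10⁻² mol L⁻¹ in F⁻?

MgF₂(s) ⇌ Mg²⁺(aq) + 2 F⁻(aq)
Let s be the solubility of MgF₂ here. The common ion gives [F⁻] ≈ 4.66×10⁻² mol L⁻¹, and [Mg²⁺] = s.
Ksp = [Mg²⁺][F⁻]^2 = s(4.66×10⁻²)^2
s = 8.60×10⁻¹¹ / (4.66×10⁻²)^2 = 3.96×10⁻⁸
s = 3.96×10⁻⁸ mol L⁻¹

3.96×10⁻⁸ M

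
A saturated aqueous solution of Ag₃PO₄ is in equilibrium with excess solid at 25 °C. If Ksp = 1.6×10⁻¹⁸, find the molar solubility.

Ag₃PO₄(s) ⇌ 3 Ag⁺(aq) + PO₄³⁻(aq)
With molar solubility s: [Ag⁺] = 3s, [PO₄³⁻] = s.
Ksp = [Ag⁺]^3[PO₄³⁻] = (3s)^3 · s = 27s^4
27s^4 = 1.6×10⁻¹⁸  ⇒  s^4 = 5.9×10⁻²⁰
Taking the 4th root, s = 1.6×10⁻⁵ M.

1.6×10⁻⁵ M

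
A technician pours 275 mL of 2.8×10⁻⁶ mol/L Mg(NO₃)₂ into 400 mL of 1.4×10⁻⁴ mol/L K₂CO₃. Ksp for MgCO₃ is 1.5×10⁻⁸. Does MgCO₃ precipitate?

No

The combined volume is 675 mL.
[Mg²⁺] = (2.8×10⁻⁶)(275)/675 = 1.1×10⁻⁶ mol/L
[CO₃²⁻] = (1.4×10⁻⁴)(400)/675 = 8.3×10⁻⁵ mol/L
Q = [Mg²⁺][CO₃²⁻] = 9.5×10⁻¹¹
Since Q (9.5×10⁻¹¹) is less than Ksp (1.5×10⁻⁸), no MgCO₃ precipitates.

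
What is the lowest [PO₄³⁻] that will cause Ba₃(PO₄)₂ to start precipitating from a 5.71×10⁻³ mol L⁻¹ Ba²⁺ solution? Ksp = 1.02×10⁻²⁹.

The threshold for precipitation is Q = Ksp.
Ba₃(PO₄)₂(s) ⇌ 3 Ba²⁺(aq) + 2 PO₄³⁻(aq)
Ksp = [Ba²⁺]^3[PO₄³⁻]^2 = [PO₄³⁻]^2(5.71×10⁻³)^3
[PO₄³⁻]^2 = 1.02×10⁻²⁹ / (5.71×10⁻³)^3 = 5.48×10⁻²³
[PO₄³⁻] = 7.40×10⁻¹² mol L⁻¹

7.40×10⁻¹² M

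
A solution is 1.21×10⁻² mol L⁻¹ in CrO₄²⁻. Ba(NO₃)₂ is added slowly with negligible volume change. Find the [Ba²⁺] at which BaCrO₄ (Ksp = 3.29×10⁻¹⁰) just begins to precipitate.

2.72×10⁻⁸ M

Precipitation of each salt begins when its ion product equals Ksp.
BaCrO₄(s) ⇌ Ba²⁺(aq) + CrO₄²⁻(aq)
Ksp = [Ba²⁺][CrO₄²⁻] = [Ba²⁺](1.21×10⁻²)
[Ba²⁺] = 3.29×10⁻¹⁰ / (1.21×10⁻²) = 2.72×10⁻⁸
[Ba²⁺] = 2.72×10⁻⁸ mol L⁻¹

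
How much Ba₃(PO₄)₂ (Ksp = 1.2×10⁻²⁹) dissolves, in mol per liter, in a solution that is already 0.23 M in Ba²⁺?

1.6×10⁻¹⁴ M

Ba₃(PO₄)₂(s) ⇌ 3 Ba²⁺(aq) + 2 PO₄³⁻(aq)
Let s be the solubility of Ba₃(PO₄)₂ here. The common ion gives [Ba²⁺] ≈ 0.23 M, and [PO₄³⁻] = 2s.
Ksp = [Ba²⁺]^3[PO₄³⁻]^2 = (0.23)^3(2s)^2
(2s)^2 = 1.2×10⁻²⁹ / (0.23)^3 = 9.9×10⁻²⁸
s = 1.6×10⁻¹⁴ M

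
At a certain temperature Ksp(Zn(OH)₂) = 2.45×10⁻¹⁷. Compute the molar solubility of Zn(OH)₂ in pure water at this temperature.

1.83×10⁻⁶ M

Zn(OH)₂(s) ⇌ Zn²⁺(aq) + 2 OH⁻(aq)
Call the molar solubility s, so that [Zn²⁺] = s and [OH⁻] = 2s.
Ksp = [Zn²⁺][OH⁻]^2 = s · (2s)^2 = 4s^3
4s^3 = 2.45×10⁻¹⁷  ⇒  s^3 = 6.13×10⁻¹⁸
s = (6.13×10⁻¹⁸)^(1/3) = 1.83×10⁻⁶ mol L⁻¹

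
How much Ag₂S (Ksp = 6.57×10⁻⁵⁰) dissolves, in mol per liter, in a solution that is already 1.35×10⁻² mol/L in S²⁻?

1.10×10⁻²⁴ M

Ag₂S(s) ⇌ 2 Ag⁺(aq) + S²⁻(aq)
With S²⁻ already at 1.35×10⁻² mol/L and s small, take [S²⁻] ≈ 1.35×10⁻² mol/L and [Ag⁺] = 2s.
Ksp = [Ag⁺]^2[S²⁻] = (2s)^2(1.35×10⁻²)
(2s)^2 = 6.57×10⁻⁵⁰ / (1.35×10⁻²) = 4.87×10⁻⁴⁸
s = 1.10×10⁻²⁴ mol/L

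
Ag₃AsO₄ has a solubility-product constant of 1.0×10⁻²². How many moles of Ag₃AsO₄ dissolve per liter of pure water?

1.4×10⁻⁶ M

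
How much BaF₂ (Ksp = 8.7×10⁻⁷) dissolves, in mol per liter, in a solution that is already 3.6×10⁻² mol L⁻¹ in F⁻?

6.7×10⁻⁴ M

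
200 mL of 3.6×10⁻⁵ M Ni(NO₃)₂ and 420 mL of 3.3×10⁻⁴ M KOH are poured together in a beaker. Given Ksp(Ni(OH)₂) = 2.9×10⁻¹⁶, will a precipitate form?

After mixing, V = 200 mL + 420 mL = 620 mL.
[Ni²⁺] = (3.6×10⁻⁵)(200)/620 = 1.2×10⁻⁵ M
[OH⁻] = (3.3×10⁻⁴)(420)/620 = 2.2×10⁻⁴ M
Q = [Ni²⁺][OH⁻]^2 = 5.8×10⁻¹³
Because Q > Ksp (5.8×10⁻¹³ vs 2.9×10⁻¹⁶), a precipitate of Ni(OH)₂ forms.

Yes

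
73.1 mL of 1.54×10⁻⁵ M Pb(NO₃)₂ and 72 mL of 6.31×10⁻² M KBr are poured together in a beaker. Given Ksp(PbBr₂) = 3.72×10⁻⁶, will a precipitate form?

No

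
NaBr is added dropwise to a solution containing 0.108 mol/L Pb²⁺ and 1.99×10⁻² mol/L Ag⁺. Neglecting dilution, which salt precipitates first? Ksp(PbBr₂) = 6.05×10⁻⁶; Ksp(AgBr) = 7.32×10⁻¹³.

AgBr

The threshold for precipitation is Q = Ksp.
For PbBr₂: [Br⁻] = (Ksp/[Pb²⁺])^(1/2) = 7.48×10⁻³ mol/L
For AgBr: [Br⁻] = (Ksp/[Ag⁺]) = 3.68×10⁻¹¹ mol/L
AgBr requires the lower [Br⁻], so it precipitates first.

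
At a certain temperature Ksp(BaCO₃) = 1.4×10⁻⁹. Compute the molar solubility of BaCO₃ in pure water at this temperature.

3.7×10⁻⁵ M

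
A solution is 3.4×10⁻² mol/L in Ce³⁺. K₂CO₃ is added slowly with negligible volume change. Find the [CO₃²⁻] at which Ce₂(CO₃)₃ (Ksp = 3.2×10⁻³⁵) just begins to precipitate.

3.0×10⁻¹¹ M

The threshold for precipitation is Q = Ksp.
Ce₂(CO₃)₃(s) ⇌ 2 Ce³⁺(aq) + 3 CO₃²⁻(aq)
Ksp = [Ce³⁺]^2[CO₃²⁻]^3 = [CO₃²⁻]^3(3.4×10⁻²)^2
[CO₃²⁻]^3 = 3.2×10⁻³⁵ / (3.4×10⁻²)^2 = 2.8×10⁻³²
[CO₃²⁻] = 3.0×10⁻¹¹ mol/L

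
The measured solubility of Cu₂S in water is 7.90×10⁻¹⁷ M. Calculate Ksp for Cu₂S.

Ksp = 1.97×10⁻⁴⁸

Cu₂S(s) ⇌ 2 Cu⁺(aq) + S²⁻(aq)
Let s be the molar solubility. Then [Cu⁺] = 2s and [S²⁻] = s.
Ksp = [Cu⁺]^2[S²⁻] = (2s)^2 · s = 4s^3
Ksp = 4 × (7.90×10⁻¹⁷)^3 = 1.97×10⁻⁴⁸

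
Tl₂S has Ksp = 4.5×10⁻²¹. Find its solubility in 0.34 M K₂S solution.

Tl₂S(s) ⇌ 2 Tl⁺(aq) + S²⁻(aq)
With S²⁻ already at 0.34 M and s small, take [S²⁻] ≈ 0.34 M and [Tl⁺] = 2s.
Ksp = [Tl⁺]^2[S²⁻] = (2s)^2(0.34)
(2s)^2 = 4.5×10⁻²¹ / (0.34) = 1.3×10⁻²⁰
s = 5.8×10⁻¹¹ M

5.8×10⁻¹¹ M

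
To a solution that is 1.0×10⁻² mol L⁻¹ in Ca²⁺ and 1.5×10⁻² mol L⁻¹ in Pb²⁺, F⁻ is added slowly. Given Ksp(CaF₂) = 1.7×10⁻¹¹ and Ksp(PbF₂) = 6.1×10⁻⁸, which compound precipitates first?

Each salt precipitates once Q = Ksp for that salt.
For CaF₂: [F⁻] = (Ksp/[Ca²⁺])^(1/2) = 4.1×10⁻⁵ mol L⁻¹
For PbF₂: [F⁻] = (Ksp/[Pb²⁺])^(1/2) = 2.0×10⁻³ mol L⁻¹
CaF₂ requires the lower [F⁻], so it precipitates first.

CaF₂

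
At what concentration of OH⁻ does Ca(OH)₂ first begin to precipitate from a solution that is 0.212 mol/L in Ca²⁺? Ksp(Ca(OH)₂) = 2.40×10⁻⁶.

Each salt precipitates once Q = Ksp for that salt.
Ca(OH)₂(s) ⇌ Ca²⁺(aq) + 2 OH⁻(aq)
Ksp = [Ca²⁺][OH⁻]^2 = [OH⁻]^2(0.212)
[OH⁻]^2 = 2.40×10⁻⁶ / (0.212) = 1.13×10⁻⁵
[OH⁻] = 3.36×10⁻³ mol/L

3.36×10⁻³ M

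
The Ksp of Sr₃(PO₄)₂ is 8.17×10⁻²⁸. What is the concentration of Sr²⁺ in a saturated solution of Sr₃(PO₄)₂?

Sr₃(PO₄)₂(s) ⇌ 3 Sr²⁺(aq) + 2 PO₄³⁻(aq)
With molar solubility s: [Sr²⁺] = 3s, [PO₄³⁻] = 2s.
Ksp = [Sr²⁺]^3[PO₄³⁻]^2 = (3s)^3 · (2s)^2 = 108s^5 = 8.17×10⁻²⁸
s = 1.50×10⁻⁶ M
[Sr²⁺] = 3s = 4.50×10⁻⁶ M

4.50×10⁻⁶ M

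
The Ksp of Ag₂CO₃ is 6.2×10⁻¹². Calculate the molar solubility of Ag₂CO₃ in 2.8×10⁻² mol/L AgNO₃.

7.9×10⁻⁹ M

Ag₂CO₃(s) ⇌ 2 Ag⁺(aq) + CO₃²⁻(aq)
With Ag⁺ already at 2.8×10⁻² mol/L and s small, take [Ag⁺] ≈ 2.8×10⁻² mol/L and [CO₃²⁻] = s.
Ksp = [Ag⁺]^2[CO₃²⁻] = (2.8×10⁻²)^2s
s = 6.2×10⁻¹² / (2.8×10⁻²)^2 = 7.9×10⁻⁹
s = 7.9×10⁻⁹ mol/L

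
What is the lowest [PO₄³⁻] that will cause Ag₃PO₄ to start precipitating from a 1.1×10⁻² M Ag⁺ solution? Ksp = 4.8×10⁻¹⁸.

3.6×10⁻¹² M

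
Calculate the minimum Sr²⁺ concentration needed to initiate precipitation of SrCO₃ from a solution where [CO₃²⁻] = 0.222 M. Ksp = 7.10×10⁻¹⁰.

Precipitation of each salt begins when its ion product equals Ksp.
SrCO₃(s) ⇌ Sr²⁺(aq) + CO₃²⁻(aq)
Ksp = [Sr²⁺][CO₃²⁻] = [Sr²⁺](0.222)
[Sr²⁺] = 7.10×10⁻¹⁰ / (0.222) = 3.20×10⁻⁹
[Sr²⁺] = 3.20×10⁻⁹ M

3.20×10⁻⁹ M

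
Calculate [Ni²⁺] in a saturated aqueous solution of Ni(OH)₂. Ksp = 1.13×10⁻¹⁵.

Ni(OH)₂(s) ⇌ Ni²⁺(aq) + 2 OH⁻(aq)
Call the molar solubility s, so that [Ni²⁺] = s and [OH⁻] = 2s.
Ksp = [Ni²⁺][OH⁻]^2 = s · (2s)^2 = 4s^3 = 1.13×10⁻¹⁵
s = 6.56×10⁻⁶ M
[Ni²⁺] = s = 6.56×10⁻⁶ M

6.56×10⁻⁶ M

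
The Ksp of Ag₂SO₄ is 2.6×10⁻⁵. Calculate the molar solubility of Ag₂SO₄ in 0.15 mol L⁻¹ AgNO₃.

1.2×10⁻³ M

Ag₂SO₄(s) ⇌ 2 Ag⁺(aq) + SO₄²⁻(aq)
With Ag⁺ already at 0.15 mol L⁻¹ and s small, take [Ag⁺] ≈ 0.15 mol L⁻¹ and [SO₄²⁻] = s.
Ksp = [Ag⁺]^2[SO₄²⁻] = (0.15)^2s
s = 2.6×10⁻⁵ / (0.15)^2 = 1.2×10⁻³
s = 1.2×10⁻³ mol L⁻¹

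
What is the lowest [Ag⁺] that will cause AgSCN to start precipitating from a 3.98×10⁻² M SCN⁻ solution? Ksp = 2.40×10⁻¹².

Precipitation begins when Q = Ksp.
AgSCN(s) ⇌ Ag⁺(aq) + SCN⁻(aq)
Ksp = [Ag⁺][SCN⁻] = [Ag⁺](3.98×10⁻²)
[Ag⁺] = 2.40×10⁻¹² / (3.98×10⁻²) = 6.03×10⁻¹¹
[Ag⁺] = 6.03×10⁻¹¹ M

6.03×10⁻¹¹ M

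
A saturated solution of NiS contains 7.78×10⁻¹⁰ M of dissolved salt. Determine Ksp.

Ksp = 6.05×10⁻¹⁹

NiS(s) ⇌ Ni²⁺(aq) + S²⁻(aq)
Let s be the molar solubility. Then [Ni²⁺] = s and [S²⁻] = s.
Ksp = [Ni²⁺][S²⁻] = s · s = s^2
Ksp = (7.78×10⁻¹⁰)^2 = 6.05×10⁻¹⁹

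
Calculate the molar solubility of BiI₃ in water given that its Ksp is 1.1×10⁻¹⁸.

1.4×10⁻⁵ M

BiI₃(s) ⇌ Bi³⁺(aq) + 3 I⁻(aq)
Call the molar solubility s, so that [Bi³⁺] = s and [I⁻] = 3s.
Ksp = [Bi³⁺][I⁻]^3 = s · (3s)^3 = 27s^4
27s^4 = 1.1×10⁻¹⁸  ⇒  s^4 = 4.1×10⁻²⁰
Taking the 4th root, s = 1.4×10⁻⁵ M.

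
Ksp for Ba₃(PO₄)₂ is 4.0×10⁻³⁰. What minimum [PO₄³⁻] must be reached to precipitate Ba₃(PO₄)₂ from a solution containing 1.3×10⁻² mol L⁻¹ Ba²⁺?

Precipitation begins when Q = Ksp.
Ba₃(PO₄)₂(s) ⇌ 3 Ba²⁺(aq) + 2 PO₄³⁻(aq)
Ksp = [Ba²⁺]^3[PO₄³⁻]^2 = [PO₄³⁻]^2(1.3×10⁻²)^3
[PO₄³⁻]^2 = 4.0×10⁻³⁰ / (1.3×10⁻²)^3 = 1.8×10⁻²⁴
[PO₄³⁻] = 1.3×10⁻¹² mol L⁻¹

1.3×10⁻¹² M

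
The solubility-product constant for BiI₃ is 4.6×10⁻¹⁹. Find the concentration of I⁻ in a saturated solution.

BiI₃(s) ⇌ Bi³⁺(aq) + 3 I⁻(aq)
Call the molar solubility s, so that [Bi³⁺] = s and [I⁻] = 3s.
Ksp = [Bi³⁺][I⁻]^3 = s · (3s)^3 = 27s^4 = 4.6×10⁻¹⁹
s = 1.1×10⁻⁵ M
[I⁻] = 3s = 3.4×10⁻⁵ M

3.4×10⁻⁵ M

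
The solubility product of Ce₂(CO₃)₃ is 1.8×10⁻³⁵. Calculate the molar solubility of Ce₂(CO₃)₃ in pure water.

Ce₂(CO₃)₃(s) ⇌ 2 Ce³⁺(aq) + 3 CO₃²⁻(aq)
If s mol/L of Ce₂(CO₃)₃ dissolves, [Ce³⁺] = 2s and [CO₃²⁻] = 3s.
Ksp = [Ce³⁺]^2[CO₃²⁻]^3 = (2s)^2 · (3s)^3 = 108s^5
108s^5 = 1.8×10⁻³⁵  ⇒  s^5 = 1.7×10⁻³⁷
s = (1.7×10⁻³⁷)^(1/5) = 4.4×10⁻⁸ mol L⁻¹

4.4×10⁻⁸ M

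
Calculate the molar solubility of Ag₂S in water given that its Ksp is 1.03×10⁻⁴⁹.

2.95×10⁻¹⁷ M

Ag₂S(s) ⇌ 2 Ag⁺(aq) + S²⁻(aq)
Call the molar solubility s, so that [Ag⁺] = 2s and [S²⁻] = s.
Ksp = [Ag⁺]^2[S²⁻] = (2s)^2 · s = 4s^3
4s^3 = 1.03×10⁻⁴⁹  ⇒  s^3 = 2.58×10⁻⁵⁰
s = (2.58×10⁻⁵⁰)^(1/3) = 2.95×10⁻¹⁷ M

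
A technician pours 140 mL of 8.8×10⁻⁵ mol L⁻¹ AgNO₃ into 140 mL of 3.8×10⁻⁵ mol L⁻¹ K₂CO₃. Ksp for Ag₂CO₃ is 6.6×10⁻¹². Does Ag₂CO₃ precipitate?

Total volume after mixing = 140 + 140 = 280 mL.
[Ag⁺] = (8.8×10⁻⁵)(140)/280 = 4.4×10⁻⁵ mol L⁻¹
[CO₃²⁻] = (3.8×10⁻⁵)(140)/280 = 1.9×10⁻⁵ mol L⁻¹
Q = [Ag⁺]^2[CO₃²⁻] = 3.7×10⁻¹⁴
Q < Ksp (3.7×10⁻¹⁴ vs 6.6×10⁻¹²); the solution remains unsaturated and no precipitate forms.

No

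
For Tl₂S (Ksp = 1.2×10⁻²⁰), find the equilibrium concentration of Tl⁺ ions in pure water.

Tl₂S(s) ⇌ 2 Tl⁺(aq) + S²⁻(aq)
Call the molar solubility s, so that [Tl⁺] = 2s and [S²⁻] = s.
Ksp = [Tl⁺]^2[S²⁻] = (2s)^2 · s = 4s^3 = 1.2×10⁻²⁰
s = 1.4×10⁻⁷ M
[Tl⁺] = 2s = 2.9×10⁻⁷ M

2.9×10⁻⁷ M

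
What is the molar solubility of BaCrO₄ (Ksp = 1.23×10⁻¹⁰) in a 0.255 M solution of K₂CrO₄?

4.82×10⁻¹⁰ M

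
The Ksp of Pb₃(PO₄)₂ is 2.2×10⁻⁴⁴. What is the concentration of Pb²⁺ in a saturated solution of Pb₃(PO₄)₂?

2.2×10⁻⁹ M

Pb₃(PO₄)₂(s) ⇌ 3 Pb²⁺(aq) + 2 PO₄³⁻(aq)
Let s be the molar solubility. Then [Pb²⁺] = 3s and [PO₄³⁻] = 2s.
Ksp = [Pb²⁺]^3[PO₄³⁻]^2 = (3s)^3 · (2s)^2 = 108s^5 = 2.2×10⁻⁴⁴
s = 7.3×10⁻¹⁰ M
[Pb²⁺] = 3s = 2.2×10⁻⁹ M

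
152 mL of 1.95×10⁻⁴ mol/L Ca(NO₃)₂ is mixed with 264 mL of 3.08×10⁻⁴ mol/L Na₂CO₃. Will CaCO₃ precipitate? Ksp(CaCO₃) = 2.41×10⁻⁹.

After mixing, V = 152 mL + 264 mL = 416 mL.
[Ca²⁺] = (1.95×10⁻⁴)(152)/416 = 7.13×10⁻⁵ mol/L
[CO₃²⁻] = (3.08×10⁻⁴)(264)/416 = 1.95×10⁻⁴ mol/L
Q = [Ca²⁺][CO₃²⁻] = 1.39×10⁻⁸
Q = 1.39×10⁻⁸ > Ksp = 2.41×10⁻⁹, so the solution is supersaturated and CaCO₃ precipitates.

Yes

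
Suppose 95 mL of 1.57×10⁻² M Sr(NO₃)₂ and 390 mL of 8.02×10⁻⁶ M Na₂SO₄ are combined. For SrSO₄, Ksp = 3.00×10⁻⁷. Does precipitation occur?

No

The combined volume is 485 mL.
[Sr²⁺] = (1.57×10⁻²)(95)/485 = 3.08×10⁻³ M
[SO₄²⁻] = (8.02×10⁻⁶)(390)/485 = 6.45×10⁻⁶ M
Q = [Sr²⁺][SO₄²⁻] = 1.98×10⁻⁸
Since Q (1.98×10⁻⁸) is less than Ksp (3.00×10⁻⁷), no SrSO₄ precipitates.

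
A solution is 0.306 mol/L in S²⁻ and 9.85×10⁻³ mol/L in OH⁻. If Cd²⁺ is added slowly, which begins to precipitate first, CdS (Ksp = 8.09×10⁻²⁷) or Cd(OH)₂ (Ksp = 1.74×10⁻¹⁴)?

The threshold for precipitation is Q = Ksp.
For CdS: [Cd²⁺] = (Ksp/[S²⁻]) = 2.64×10⁻²⁶ mol/L
For Cd(OH)₂: [Cd²⁺] = (Ksp/[OH⁻]^2) = 1.79×10⁻¹⁰ mol/L
The smaller threshold [Cd²⁺] is reached first, so CdS precipitates first.

CdS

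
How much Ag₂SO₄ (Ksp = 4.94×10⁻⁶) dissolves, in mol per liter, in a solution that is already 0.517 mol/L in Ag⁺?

1.85×10⁻⁵ M

Ag₂SO₄(s) ⇌ 2 Ag⁺(aq) + SO₄²⁻(aq)
Let s be the solubility of Ag₂SO₄ here. The common ion gives [Ag⁺] ≈ 0.517 mol/L, and [SO₄²⁻] = s.
Ksp = [Ag⁺]^2[SO₄²⁻] = (0.517)^2s
s = 4.94×10⁻⁶ / (0.517)^2 = 1.85×10⁻⁵
s = 1.85×10⁻⁵ mol/L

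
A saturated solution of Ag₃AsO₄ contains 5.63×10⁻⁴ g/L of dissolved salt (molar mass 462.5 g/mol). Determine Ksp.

Ksp = 5.93×10⁻²³

Convert to molarity: s = 5.63×10⁻⁴ / 462.5 = 1.2173×10⁻⁶ mol/L
Ag₃AsO₄(s) ⇌ 3 Ag⁺(aq) + AsO₄³⁻(aq)
Call the molar solubility s, so that [Ag⁺] = 3s and [AsO₄³⁻] = s.
Ksp = [Ag⁺]^3[AsO₄³⁻] = (3s)^3 · s = 27s^4
Ksp = 27 × (1.2173×10⁻⁶)^4 = 5.93×10⁻²³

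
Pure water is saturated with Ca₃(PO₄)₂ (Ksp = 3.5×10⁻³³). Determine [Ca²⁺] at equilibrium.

3.8×10⁻⁷ M

Ca₃(PO₄)₂(s) ⇌ 3 Ca²⁺(aq) + 2 PO₄³⁻(aq)
With molar solubility s: [Ca²⁺] = 3s, [PO₄³⁻] = 2s.
Ksp = [Ca²⁺]^3[PO₄³⁻]^2 = (3s)^3 · (2s)^2 = 108s^5 = 3.5×10⁻³³
s = 1.3×10⁻⁷ M
[Ca²⁺] = 3s = 3.8×10⁻⁷ M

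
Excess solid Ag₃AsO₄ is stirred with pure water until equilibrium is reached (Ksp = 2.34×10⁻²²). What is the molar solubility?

1.72×10⁻⁶ M

Ag₃AsO₄(s) ⇌ 3 Ag⁺(aq) + AsO₄³⁻(aq)
With molar solubility s: [Ag⁺] = 3s, [AsO₄³⁻] = s.
Ksp = [Ag⁺]^3[AsO₄³⁻] = (3s)^3 · s = 27s^4
27s^4 = 2.34×10⁻²²  ⇒  s^4 = 8.67×10⁻²⁴
s = 1.72×10⁻⁶ M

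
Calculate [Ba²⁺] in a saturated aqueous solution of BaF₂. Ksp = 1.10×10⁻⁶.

6.50×10⁻³ M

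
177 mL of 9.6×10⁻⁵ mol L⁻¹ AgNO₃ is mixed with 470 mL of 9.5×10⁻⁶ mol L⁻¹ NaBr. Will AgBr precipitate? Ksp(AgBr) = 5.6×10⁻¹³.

The combined volume is 647 mL.
[Ag⁺] = (9.6×10⁻⁵)(177)/647 = 2.6×10⁻⁵ mol L⁻¹
[Br⁻] = (9.5×10⁻⁶)(470)/647 = 6.9×10⁻⁶ mol L⁻¹
Q = [Ag⁺][Br⁻] = 1.8×10⁻¹⁰
Since Q (1.8×10⁻¹⁰) exceeds Ksp (5.6×10⁻¹³), AgBr will precipitate.

Yes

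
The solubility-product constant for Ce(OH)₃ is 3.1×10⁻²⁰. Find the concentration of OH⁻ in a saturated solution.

1.7×10⁻⁵ M

Ce(OH)₃(s) ⇌ Ce³⁺(aq) + 3 OH⁻(aq)
Let s be the molar solubility. Then [Ce³⁺] = s and [OH⁻] = 3s.
Ksp = [Ce³⁺][OH⁻]^3 = s · (3s)^3 = 27s^4 = 3.1×10⁻²⁰
s = 5.8×10⁻⁶ mol/L
[OH⁻] = 3s = 1.7×10⁻⁵ mol/L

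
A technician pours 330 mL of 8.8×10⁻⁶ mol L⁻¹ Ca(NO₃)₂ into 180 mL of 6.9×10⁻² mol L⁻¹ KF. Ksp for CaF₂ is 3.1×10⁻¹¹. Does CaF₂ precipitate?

Yes

Total volume after mixing = 330 + 180 = 510 mL.
[Ca²⁺] = (8.8×10⁻⁶)(330)/510 = 5.7×10⁻⁶ mol L⁻¹
[F⁻] = (6.9×10⁻²)(180)/510 = 2.4×10⁻² mol L⁻¹
Q = [Ca²⁺][F⁻]^2 = 3.4×10⁻⁹
Because Q > Ksp (3.4×10⁻⁹ vs 3.1×10⁻¹¹), a precipitate of CaF₂ forms.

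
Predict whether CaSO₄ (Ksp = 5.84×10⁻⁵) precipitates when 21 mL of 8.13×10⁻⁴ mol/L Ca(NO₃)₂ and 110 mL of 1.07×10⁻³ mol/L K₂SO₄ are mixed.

Total volume after mixing = 21 + 110 = 131 mL.
[Ca²⁺] = (8.13×10⁻⁴)(21)/131 = 1.30×10⁻⁴ mol/L
[SO₄²⁻] = (1.07×10⁻³)(110)/131 = 8.98×10⁻⁴ mol/L
Q = [Ca²⁺][SO₄²⁻] = 1.17×10⁻⁷
Since Q (1.17×10⁻⁷) is less than Ksp (5.84×10⁻⁵), no CaSO₄ precipitates.

No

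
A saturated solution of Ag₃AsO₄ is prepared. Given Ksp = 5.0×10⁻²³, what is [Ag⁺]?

3.5×10⁻⁶ M

Ag₃AsO₄(s) ⇌ 3 Ag⁺(aq) + AsO₄³⁻(aq)
Call the molar solubility s, so that [Ag⁺] = 3s and [AsO₄³⁻] = s.
Ksp = [Ag⁺]^3[AsO₄³⁻] = (3s)^3 · s = 27s^4 = 5.0×10⁻²³
s = 1.2×10⁻⁶ mol L⁻¹
[Ag⁺] = 3s = 3.5×10⁻⁶ mol L⁻¹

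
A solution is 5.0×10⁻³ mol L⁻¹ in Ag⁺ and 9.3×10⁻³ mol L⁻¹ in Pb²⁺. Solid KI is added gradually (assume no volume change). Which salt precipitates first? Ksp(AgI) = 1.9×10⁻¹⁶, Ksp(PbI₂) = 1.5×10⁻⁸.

A salt starts to precipitate once the ion product Q reaches its Ksp.
For AgI: [I⁻] = (Ksp/[Ag⁺]) = 3.8×10⁻¹⁴ mol L⁻¹
For PbI₂: [I⁻] = (Ksp/[Pb²⁺])^(1/2) = 1.3×10⁻³ mol L⁻¹
Since AgI needs less I⁻ to reach saturation, it precipitates first.

AgI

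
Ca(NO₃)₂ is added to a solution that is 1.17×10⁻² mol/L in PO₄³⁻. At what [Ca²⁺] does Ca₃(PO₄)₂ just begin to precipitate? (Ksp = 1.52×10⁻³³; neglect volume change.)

A salt starts to precipitate once the ion product Q reaches its Ksp.
Ca₃(PO₄)₂(s) ⇌ 3 Ca²⁺(aq) + 2 PO₄³⁻(aq)
Ksp = [Ca²⁺]^3[PO₄³⁻]^2 = [Ca²⁺]^3(1.17×10⁻²)^2
[Ca²⁺]^3 = 1.52×10⁻³³ / (1.17×10⁻²)^2 = 1.11×10⁻²⁹
[Ca²⁺] = 2.23×10⁻¹⁰ mol/L

2.23×10⁻¹⁰ M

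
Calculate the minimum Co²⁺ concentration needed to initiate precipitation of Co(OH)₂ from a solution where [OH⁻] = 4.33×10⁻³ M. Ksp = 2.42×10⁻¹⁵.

Each salt precipitates once Q = Ksp for that salt.
Co(OH)₂(s) ⇌ Co²⁺(aq) + 2 OH⁻(aq)
Ksp = [Co²⁺][OH⁻]^2 = [Co²⁺](4.33×10⁻³)^2
[Co²⁺] = 2.42×10⁻¹⁵ / (4.33×10⁻³)^2 = 1.29×10⁻¹⁰
[Co²⁺] = 1.29×10⁻¹⁰ M

1.29×10⁻¹⁰ M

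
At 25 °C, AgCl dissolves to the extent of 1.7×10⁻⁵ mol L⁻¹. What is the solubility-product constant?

AgCl(s) ⇌ Ag⁺(aq) + Cl⁻(aq)
With molar solubility s: [Ag⁺] = s, [Cl⁻] = s.
Ksp = [Ag⁺][Cl⁻] = s · s = s^2
Ksp = (1.7×10⁻⁵)^2 = 2.9×10⁻¹⁰

Ksp = 2.9×10⁻¹⁰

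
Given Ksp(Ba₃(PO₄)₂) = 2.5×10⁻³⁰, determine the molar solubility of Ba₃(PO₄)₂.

Ba₃(PO₄)₂(s) ⇌ 3 Ba²⁺(aq) + 2 PO₄³⁻(aq)
Let s be the molar solubility. Then [Ba²⁺] = 3s and [PO₄³⁻] = 2s.
Ksp = [Ba²⁺]^3[PO₄³⁻]^2 = (3s)^3 · (2s)^2 = 108s^5
108s^5 = 2.5×10⁻³⁰  ⇒  s^5 = 2.3×10⁻³²
s = 4.7×10⁻⁷ M

4.7×10⁻⁷ M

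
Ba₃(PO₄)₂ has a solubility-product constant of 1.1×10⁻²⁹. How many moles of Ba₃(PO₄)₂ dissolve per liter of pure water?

6.3×10⁻⁷ M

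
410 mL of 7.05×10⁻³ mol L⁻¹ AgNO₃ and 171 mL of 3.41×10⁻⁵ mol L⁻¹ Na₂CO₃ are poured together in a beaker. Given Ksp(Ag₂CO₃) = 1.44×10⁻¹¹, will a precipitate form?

After mixing, V = 410 mL + 171 mL = 581 mL.
[Ag⁺] = (7.05×10⁻³)(410)/581 = 4.98×10⁻³ mol L⁻¹
[CO₃²⁻] = (3.41×10⁻⁵)(171)/581 = 1.00×10⁻⁵ mol L⁻¹
Q = [Ag⁺]^2[CO₃²⁻] = 2.48×10⁻¹⁰
Since Q (2.48×10⁻¹⁰) exceeds Ksp (1.44×10⁻¹¹), Ag₂CO₃ will precipitate.

Yes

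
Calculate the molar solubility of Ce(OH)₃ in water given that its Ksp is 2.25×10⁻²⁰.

5.37×10⁻⁶ M

Ce(OH)₃(s) ⇌ Ce³⁺(aq) + 3 OH⁻(aq)
Let s be the molar solubility. Then [Ce³⁺] = s and [OH⁻] = 3s.
Ksp = [Ce³⁺][OH⁻]^3 = s · (3s)^3 = 27s^4
27s^4 = 2.25×10⁻²⁰  ⇒  s^4 = 8.33×10⁻²²
Taking the 4th root, s = 5.37×10⁻⁶ mol/L.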